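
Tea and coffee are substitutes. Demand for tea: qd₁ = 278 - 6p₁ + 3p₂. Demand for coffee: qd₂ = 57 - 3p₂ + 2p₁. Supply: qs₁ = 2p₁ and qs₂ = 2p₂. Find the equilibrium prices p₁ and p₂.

Market 1: 278 - 6p₁ + 3p₂ = 2p₁ → 8p₁ - 3p₂ = 278.
Market 2: 5p₂ - 2p₁ = 57.
Eliminating p₂: 5×(1) + 3×(2) gives 34p₁ = 1561, so p₁ = 1561/34.
Back-substitute into (2): p₂ = (57 + 2×1561/34) / 5 = 506/17.

p₁ = 1561/34, p₂ = 506/17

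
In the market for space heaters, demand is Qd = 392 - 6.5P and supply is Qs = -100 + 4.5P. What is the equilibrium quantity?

Set Qd = Qs: 392 - 6.5P = -100 + 4.5P.
492 = 11P, so P* = 492/11.
Q* = 392 − 6.5(492/11) = 1114/11.

Q* = 1114/11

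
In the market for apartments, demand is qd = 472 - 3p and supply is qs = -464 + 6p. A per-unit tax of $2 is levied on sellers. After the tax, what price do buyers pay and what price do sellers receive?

Buyers pay 316/3, sellers receive 310/3

Pre-tax equilibrium: p* = 104, q* = 160.
Tax on sellers shifts supply to qs = -464 + 6(p − 2) = -476 + 6p.
472 - 3p = -476 + 6p gives buyer price pb = 316/3; sellers receive ps = 316/3 − 2 = 310/3.
New quantity: q = 472 − 3(316/3) = 156.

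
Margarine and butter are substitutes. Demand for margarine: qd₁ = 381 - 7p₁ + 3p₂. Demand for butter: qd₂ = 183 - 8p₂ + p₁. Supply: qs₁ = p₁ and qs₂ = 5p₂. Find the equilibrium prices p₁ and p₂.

p₁ = 5502/101, p₂ = 1845/101

Market 1: 381 - 7p₁ + 3p₂ = p₁ → 8p₁ - 3p₂ = 381.
Market 2: 13p₂ - p₁ = 183.
Eliminating p₂: 13×(1) + 3×(2) gives 101p₁ = 5502, so p₁ = 5502/101.
Back-substitute into (2): p₂ = (183 + 1×5502/101) / 13 = 1845/101.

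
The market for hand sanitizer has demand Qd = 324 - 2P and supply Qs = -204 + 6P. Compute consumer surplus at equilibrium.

Equilibrium: 324 - 2P = -204 + 6P gives P* = 66, Q* = 192.
Demand choke price (Qd = 0): P = 162.
CS = ½(162 − 66)(192) = 9216.

Consumer surplus = 9216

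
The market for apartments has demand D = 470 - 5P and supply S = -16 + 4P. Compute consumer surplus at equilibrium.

Equilibrium: 470 - 5P = -16 + 4P gives P* = 54, Q* = 200.
Demand choke price (D = 0): P = 94.
CS = ½(94 − 54)(200) = 4000.

Consumer surplus = 4000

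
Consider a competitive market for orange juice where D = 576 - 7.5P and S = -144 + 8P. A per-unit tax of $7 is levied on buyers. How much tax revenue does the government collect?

Tax revenue = 43512/31

Pre-tax equilibrium: P* = 1440/31, Q* = 7056/31.
Tax on buyers shifts demand to D = 576 − 7.5(P + 7) = 523.5 - 7.5P.
523.5 - 7.5P = -144 + 8P gives seller price Ps = 1335/31; buyers pay Pb = 1335/31 + 7 = 1552/31.
New quantity: Q = 576 − 7.5(1552/31) = 6216/31.
Revenue = 7 × 6216/31 = 43512/31.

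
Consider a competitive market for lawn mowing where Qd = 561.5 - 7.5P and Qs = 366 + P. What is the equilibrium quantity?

Set Qd = Qs: 561.5 - 7.5P = 366 + P.
195.5 = 8.5P, so P* = 23.
Q* = 561.5 − 7.5(23) = 389.

Q* = 389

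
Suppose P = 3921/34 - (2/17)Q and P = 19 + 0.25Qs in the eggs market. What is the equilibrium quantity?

Set the two price expressions equal: 3921/34 - (2/17)Q = 19 + 0.25Q.
3275/34 = (25/68)Q, so Q* = 262.
P* = 3921/34 − (2/17)(262) = 84.5.

Q* = 262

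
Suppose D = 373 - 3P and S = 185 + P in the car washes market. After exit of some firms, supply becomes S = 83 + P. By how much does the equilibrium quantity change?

Original equilibrium: P* = 47, Q* = 232.
New equilibrium: 373 - 3P = 83 + P, so 290 = 4P and P' = 72.5; Q' = 373 − 3(72.5) = 155.5.
Change in quantity: 155.5 − 232 = -76.5.

ΔQ = -76.5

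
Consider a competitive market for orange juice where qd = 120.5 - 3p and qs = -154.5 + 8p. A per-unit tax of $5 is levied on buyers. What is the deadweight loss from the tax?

Pre-tax equilibrium: p* = 25, q* = 45.5.
Tax on buyers shifts demand to qd = 120.5 − 3(p + 5) = 105.5 - 3p.
105.5 - 3p = -154.5 + 8p gives seller price ps = 260/11; buyers pay pb = 260/11 + 5 = 315/11.
New quantity: q = 120.5 − 3(315/11) = 761/22.
DWL = ½ × 5 × (45.5 − 761/22) = 300/11.

Deadweight loss = 300/11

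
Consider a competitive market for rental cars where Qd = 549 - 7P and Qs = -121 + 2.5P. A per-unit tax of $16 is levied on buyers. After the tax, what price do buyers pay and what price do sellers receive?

Buyers pay 1420/19, sellers receive 1116/19

Pre-tax equilibrium: P* = 1340/19, Q* = 1051/19.
Tax on buyers shifts demand to Qd = 549 − 7(P + 16) = 437 - 7P.
437 - 7P = -121 + 2.5P gives seller price Ps = 1116/19; buyers pay Pb = 1116/19 + 16 = 1420/19.
New quantity: Q = 549 − 7(1420/19) = 491/19.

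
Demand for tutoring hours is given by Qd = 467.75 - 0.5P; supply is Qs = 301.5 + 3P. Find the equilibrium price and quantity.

Set Qd = Qs: 467.75 - 0.5P = 301.5 + 3P.
166.25 = 3.5P, so P* = 47.5.
Q* = 467.75 − 0.5(47.5) = 444.

P* = 47.5, Q* = 444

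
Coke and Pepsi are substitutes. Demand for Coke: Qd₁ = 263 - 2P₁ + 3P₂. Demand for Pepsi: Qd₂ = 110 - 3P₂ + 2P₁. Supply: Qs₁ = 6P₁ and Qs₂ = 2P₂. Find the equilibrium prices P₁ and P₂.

P₁ = 1645/34, P₂ = 703/17

Market 1: 263 - 2P₁ + 3P₂ = 6P₁ → 8P₁ - 3P₂ = 263.
Market 2: 5P₂ - 2P₁ = 110.
Eliminating P₂: 5×(1) + 3×(2) gives 34P₁ = 1645, so P₁ = 1645/34.
Back-substitute into (2): P₂ = (110 + 2×1645/34) / 5 = 703/17.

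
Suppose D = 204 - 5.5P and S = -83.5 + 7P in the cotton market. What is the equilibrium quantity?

Set D = S: 204 - 5.5P = -83.5 + 7P.
287.5 = 12.5P, so P* = 23.
Q* = 204 − 5.5(23) = 77.5.

Q* = 77.5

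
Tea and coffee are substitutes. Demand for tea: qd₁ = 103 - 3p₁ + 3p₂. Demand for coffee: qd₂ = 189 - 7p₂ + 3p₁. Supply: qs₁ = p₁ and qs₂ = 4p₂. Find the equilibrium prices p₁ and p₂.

Market 1: 103 - 3p₁ + 3p₂ = p₁ → 4p₁ - 3p₂ = 103.
Market 2: 11p₂ - 3p₁ = 189.
Eliminating p₂: 11×(1) + 3×(2) gives 35p₁ = 1700, so p₁ = 340/7.
Back-substitute into (2): p₂ = (189 + 3×340/7) / 11 = 213/7.

p₁ = 340/7, p₂ = 213/7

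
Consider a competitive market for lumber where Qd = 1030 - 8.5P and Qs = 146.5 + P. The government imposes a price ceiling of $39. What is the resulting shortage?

Equilibrium price would be P* = 93, so the ceiling at 39 binds.
At P = 39: Qd = 1030 − 8.5(39) = 698.5, Qs = 146.5 + 1(39) = 185.5.
Shortage = 698.5 − 185.5 = 513.

Shortage = 513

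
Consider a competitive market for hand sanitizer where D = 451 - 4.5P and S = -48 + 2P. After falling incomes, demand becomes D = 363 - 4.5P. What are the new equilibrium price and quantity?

Original equilibrium: P* = 998/13, Q* = 1372/13.
New equilibrium: 363 - 4.5P = -48 + 2P, so 411 = 6.5P and P' = 822/13; Q' = 363 − 4.5(822/13) = 1020/13.

P' = 822/13, Q' = 1020/13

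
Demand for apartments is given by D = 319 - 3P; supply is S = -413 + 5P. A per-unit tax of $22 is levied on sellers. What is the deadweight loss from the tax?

Deadweight loss = 453.75

Pre-tax equilibrium: P* = 91.5, Q* = 44.5.
Tax on sellers shifts supply to S = -413 + 5(P − 22) = -523 + 5P.
319 - 3P = -523 + 5P gives buyer price Pb = 105.25; sellers receive Ps = 105.25 − 22 = 83.25.
New quantity: Q = 319 − 3(105.25) = 3.25.
DWL = ½ × 22 × (44.5 − 3.25) = 453.75.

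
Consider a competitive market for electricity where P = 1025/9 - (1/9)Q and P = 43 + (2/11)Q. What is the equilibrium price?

Set the two price expressions equal: 1025/9 - (1/9)Q = 43 + (2/11)Q.
638/9 = (29/99)Q, so Q* = 242.
P* = 1025/9 − (1/9)(242) = 87.

P* = 87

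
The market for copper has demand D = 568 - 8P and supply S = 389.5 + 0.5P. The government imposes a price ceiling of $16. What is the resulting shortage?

Shortage = 42.5

Equilibrium price would be P* = 21, so the ceiling at 16 binds.
At P = 16: D = 568 − 8(16) = 440, S = 389.5 + 0.5(16) = 397.5.
Shortage = 440 − 397.5 = 42.5.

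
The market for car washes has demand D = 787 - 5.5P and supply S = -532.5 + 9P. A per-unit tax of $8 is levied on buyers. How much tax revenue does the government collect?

Pre-tax equilibrium: P* = 91, Q* = 286.5.
Tax on buyers shifts demand to D = 787 − 5.5(P + 8) = 743 - 5.5P.
743 - 5.5P = -532.5 + 9P gives seller price Ps = 2551/29; buyers pay Pb = 2551/29 + 8 = 2783/29.
New quantity: Q = 787 − 5.5(2783/29) = 15033/58.
Revenue = 8 × 15033/58 = 60132/29.

Tax revenue = 60132/29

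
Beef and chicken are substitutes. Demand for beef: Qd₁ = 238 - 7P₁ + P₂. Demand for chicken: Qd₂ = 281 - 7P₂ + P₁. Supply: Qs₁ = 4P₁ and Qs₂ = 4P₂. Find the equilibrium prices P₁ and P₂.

P₁ = 2899/120, P₂ = 3329/120

Market 1: 238 - 7P₁ + P₂ = 4P₁ → 11P₁ - P₂ = 238.
Market 2: 11P₂ - P₁ = 281.
Eliminating P₂: 11×(1) + 1×(2) gives 120P₁ = 2899, so P₁ = 2899/120.
Back-substitute into (2): P₂ = (281 + 1×2899/120) / 11 = 3329/120.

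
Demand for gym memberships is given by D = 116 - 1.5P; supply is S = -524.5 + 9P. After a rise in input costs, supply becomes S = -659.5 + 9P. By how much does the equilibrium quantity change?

Original equilibrium: P* = 61, Q* = 24.5.
New equilibrium: 116 - 1.5P = -659.5 + 9P, so 775.5 = 10.5P and P' = 517/7; Q' = 116 − 1.5(517/7) = 73/14.
Change in quantity: 73/14 − 24.5 = -135/7.

ΔQ = -135/7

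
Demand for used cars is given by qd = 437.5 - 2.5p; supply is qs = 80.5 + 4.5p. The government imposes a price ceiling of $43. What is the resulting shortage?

Shortage = 56

Equilibrium price would be p* = 51, so the ceiling at 43 binds.
At p = 43: qd = 437.5 − 2.5(43) = 330, qs = 80.5 + 4.5(43) = 274.
Shortage = 330 − 274 = 56.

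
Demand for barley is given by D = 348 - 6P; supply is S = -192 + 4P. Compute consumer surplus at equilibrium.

Equilibrium: 348 - 6P = -192 + 4P gives P* = 54, Q* = 24.
Demand choke price (D = 0): P = 58.
CS = ½(58 − 54)(24) = 48.

Consumer surplus = 48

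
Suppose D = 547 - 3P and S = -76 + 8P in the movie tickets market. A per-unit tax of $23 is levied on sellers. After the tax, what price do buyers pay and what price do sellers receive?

Pre-tax equilibrium: P* = 623/11, Q* = 4148/11.
Tax on sellers shifts supply to S = -76 + 8(P − 23) = -260 + 8P.
547 - 3P = -260 + 8P gives buyer price Pb = 807/11; sellers receive Ps = 807/11 − 23 = 554/11.
New quantity: Q = 547 − 3(807/11) = 3596/11.

Buyers pay 807/11, sellers receive 554/11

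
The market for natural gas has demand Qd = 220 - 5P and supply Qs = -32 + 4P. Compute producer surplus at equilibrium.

Producer surplus = 800

Equilibrium: 220 - 5P = -32 + 4P gives P* = 28, Q* = 80.
Supply starts at P = 8 (where Qs = 0).
PS = ½(28 − 8)(80) = 800.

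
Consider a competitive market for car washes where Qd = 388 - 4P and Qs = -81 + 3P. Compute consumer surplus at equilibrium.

Equilibrium: 388 - 4P = -81 + 3P gives P* = 67, Q* = 120.
Demand choke price (Qd = 0): P = 97.
CS = ½(97 − 67)(120) = 1800.

Consumer surplus = 1800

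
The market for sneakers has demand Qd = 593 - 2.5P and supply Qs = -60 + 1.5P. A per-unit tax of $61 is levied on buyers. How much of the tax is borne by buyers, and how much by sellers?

Pre-tax equilibrium: P* = 163.25, Q* = 184.875.
Tax on buyers shifts demand to Qd = 593 − 2.5(P + 61) = 440.5 - 2.5P.
440.5 - 2.5P = -60 + 1.5P gives seller price Ps = 125.125; buyers pay Pb = 125.125 + 61 = 186.125.
New quantity: Q = 593 − 2.5(186.125) = 127.6875.
Buyer burden = 186.125 − 163.25 = 22.875; seller burden = 163.25 − 125.125 = 38.125.

Buyers bear $22.875, sellers bear $38.125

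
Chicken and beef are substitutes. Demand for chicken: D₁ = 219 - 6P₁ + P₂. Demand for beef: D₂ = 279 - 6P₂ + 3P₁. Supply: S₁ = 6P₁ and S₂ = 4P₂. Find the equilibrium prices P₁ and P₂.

P₁ = 823/39, P₂ = 445/13

Market 1: 219 - 6P₁ + P₂ = 6P₁ → 12P₁ - P₂ = 219.
Market 2: 10P₂ - 3P₁ = 279.
Eliminating P₂: 10×(1) + 1×(2) gives 117P₁ = 2469, so P₁ = 823/39.
Back-substitute into (2): P₂ = (279 + 3×823/39) / 10 = 445/13.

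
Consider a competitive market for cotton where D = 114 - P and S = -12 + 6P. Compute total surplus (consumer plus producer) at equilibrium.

Total surplus = 5376

Equilibrium: 114 - P = -12 + 6P gives P* = 18, Q* = 96.
Demand choke price: P = 114; supply starts at P = 2.
CS = ½(114 − 18)(96) = 4608; PS = ½(18 − 2)(96) = 768.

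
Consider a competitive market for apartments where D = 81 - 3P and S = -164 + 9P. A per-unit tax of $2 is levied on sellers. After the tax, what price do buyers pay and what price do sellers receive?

Buyers pay 263/12, sellers receive 239/12

Pre-tax equilibrium: P* = 245/12, Q* = 19.75.
Tax on sellers shifts supply to S = -164 + 9(P − 2) = -182 + 9P.
81 - 3P = -182 + 9P gives buyer price Pb = 263/12; sellers receive Ps = 263/12 − 2 = 239/12.
New quantity: Q = 81 − 3(263/12) = 15.25.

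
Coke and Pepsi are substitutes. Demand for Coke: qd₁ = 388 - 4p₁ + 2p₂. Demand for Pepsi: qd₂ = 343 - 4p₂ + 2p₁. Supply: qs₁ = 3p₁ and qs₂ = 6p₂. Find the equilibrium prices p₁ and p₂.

p₁ = 761/11, p₂ = 1059/22

Market 1: 388 - 4p₁ + 2p₂ = 3p₁ → 7p₁ - 2p₂ = 388.
Market 2: 10p₂ - 2p₁ = 343.
Eliminating p₂: 10×(1) + 2×(2) gives 66p₁ = 4566, so p₁ = 761/11.
Back-substitute into (2): p₂ = (343 + 2×761/11) / 10 = 1059/22.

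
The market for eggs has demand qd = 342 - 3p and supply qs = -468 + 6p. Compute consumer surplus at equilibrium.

Consumer surplus = 864

Equilibrium: 342 - 3p = -468 + 6p gives p* = 90, q* = 72.
Demand choke price (qd = 0): p = 114.
CS = ½(114 − 90)(72) = 864.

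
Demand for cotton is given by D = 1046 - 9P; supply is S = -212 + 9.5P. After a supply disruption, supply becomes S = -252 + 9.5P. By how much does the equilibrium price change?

Original equilibrium: P* = 68, Q* = 434.
New equilibrium: 1046 - 9P = -252 + 9.5P, so 1298 = 18.5P and P' = 2596/37; Q' = 1046 − 9(2596/37) = 15338/37.
Change in price: 2596/37 − 68 = 80/37.

ΔP = 80/37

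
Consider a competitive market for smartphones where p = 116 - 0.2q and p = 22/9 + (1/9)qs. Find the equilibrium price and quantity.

p* = 43, q* = 365

Set the two price expressions equal: 116 - 0.2q = 22/9 + (1/9)q.
1022/9 = (14/45)q, so q* = 365.
p* = 116 − (0.2)(365) = 43.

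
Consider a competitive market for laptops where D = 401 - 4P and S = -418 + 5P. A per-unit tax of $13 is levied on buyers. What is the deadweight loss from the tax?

Deadweight loss = 1690/9

Pre-tax equilibrium: P* = 91, Q* = 37.
Tax on buyers shifts demand to D = 401 − 4(P + 13) = 349 - 4P.
349 - 4P = -418 + 5P gives seller price Ps = 767/9; buyers pay Pb = 767/9 + 13 = 884/9.
New quantity: Q = 401 − 4(884/9) = 73/9.
DWL = ½ × 13 × (37 − 73/9) = 1690/9.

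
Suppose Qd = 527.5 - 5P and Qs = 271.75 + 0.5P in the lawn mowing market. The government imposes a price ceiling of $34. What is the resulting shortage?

Shortage = 68.75

Equilibrium price would be P* = 46.5, so the ceiling at 34 binds.
At P = 34: Qd = 527.5 − 5(34) = 357.5, Qs = 271.75 + 0.5(34) = 288.75.
Shortage = 357.5 − 288.75 = 68.75.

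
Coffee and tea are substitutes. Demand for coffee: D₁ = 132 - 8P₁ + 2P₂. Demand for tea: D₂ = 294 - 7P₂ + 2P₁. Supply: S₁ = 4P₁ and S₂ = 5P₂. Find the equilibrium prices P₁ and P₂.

Market 1: 132 - 8P₁ + 2P₂ = 4P₁ → 12P₁ - 2P₂ = 132.
Market 2: 12P₂ - 2P₁ = 294.
Eliminating P₂: 12×(1) + 2×(2) gives 140P₁ = 2172, so P₁ = 543/35.
Back-substitute into (2): P₂ = (294 + 2×543/35) / 12 = 948/35.

P₁ = 543/35, P₂ = 948/35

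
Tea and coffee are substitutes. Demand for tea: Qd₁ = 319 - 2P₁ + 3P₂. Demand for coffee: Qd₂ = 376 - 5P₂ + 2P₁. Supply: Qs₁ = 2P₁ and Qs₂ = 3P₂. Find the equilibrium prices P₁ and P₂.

Market 1: 319 - 2P₁ + 3P₂ = 2P₁ → 4P₁ - 3P₂ = 319.
Market 2: 8P₂ - 2P₁ = 376.
Eliminating P₂: 8×(1) + 3×(2) gives 26P₁ = 3680, so P₁ = 1840/13.
Back-substitute into (2): P₂ = (376 + 2×1840/13) / 8 = 1071/13.

P₁ = 1840/13, P₂ = 1071/13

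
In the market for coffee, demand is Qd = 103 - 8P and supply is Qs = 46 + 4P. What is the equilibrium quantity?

Set Qd = Qs: 103 - 8P = 46 + 4P.
57 = 12P, so P* = 4.75.
Q* = 103 − 8(4.75) = 65.

Q* = 65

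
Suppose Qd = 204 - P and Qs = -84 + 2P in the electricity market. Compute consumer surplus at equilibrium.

Consumer surplus = 5832

Equilibrium: 204 - P = -84 + 2P gives P* = 96, Q* = 108.
Demand choke price (Qd = 0): P = 204.
CS = ½(204 − 96)(108) = 5832.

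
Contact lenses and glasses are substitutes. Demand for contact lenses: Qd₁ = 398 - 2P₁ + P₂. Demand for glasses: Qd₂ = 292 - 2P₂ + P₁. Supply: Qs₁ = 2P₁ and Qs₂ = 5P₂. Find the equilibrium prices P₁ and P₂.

P₁ = 114, P₂ = 58

Market 1: 398 - 2P₁ + P₂ = 2P₁ → 4P₁ - P₂ = 398.
Market 2: 7P₂ - P₁ = 292.
Eliminating P₂: 7×(1) + 1×(2) gives 27P₁ = 3078, so P₁ = 114.
Back-substitute into (2): P₂ = (292 + 1×114) / 7 = 58.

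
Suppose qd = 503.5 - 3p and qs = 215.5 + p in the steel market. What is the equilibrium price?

Set qd = qs: 503.5 - 3p = 215.5 + p.
288 = 4p, so p* = 72.
q* = 503.5 − 3(72) = 287.5.

p* = 72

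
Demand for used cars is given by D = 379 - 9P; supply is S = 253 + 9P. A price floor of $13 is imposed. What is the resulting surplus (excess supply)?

Surplus = 108

Equilibrium price would be P* = 7, so the floor at 13 binds.
At P = 13: D = 262, S = 370.
Surplus = 370 − 262 = 108.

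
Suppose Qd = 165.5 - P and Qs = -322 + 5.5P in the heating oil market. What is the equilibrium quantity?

Q* = 90.5

Set Qd = Qs: 165.5 - P = -322 + 5.5P.
487.5 = 6.5P, so P* = 75.
Q* = 165.5 − 1(75) = 90.5.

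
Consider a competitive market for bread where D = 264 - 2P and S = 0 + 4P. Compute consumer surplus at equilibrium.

Equilibrium: 264 - 2P = 0 + 4P gives P* = 44, Q* = 176.
Demand choke price (D = 0): P = 132.
CS = ½(132 − 44)(176) = 7744.

Consumer surplus = 7744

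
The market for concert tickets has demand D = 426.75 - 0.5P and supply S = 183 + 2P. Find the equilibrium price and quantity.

Set D = S: 426.75 - 0.5P = 183 + 2P.
243.75 = 2.5P, so P* = 97.5.
Q* = 426.75 − 0.5(97.5) = 378.

P* = 97.5, Q* = 378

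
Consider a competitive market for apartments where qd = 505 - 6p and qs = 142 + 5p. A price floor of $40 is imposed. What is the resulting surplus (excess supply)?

Surplus = 77

Equilibrium price would be p* = 33, so the floor at 40 binds.
At p = 40: qd = 265, qs = 342.
Surplus = 342 − 265 = 77.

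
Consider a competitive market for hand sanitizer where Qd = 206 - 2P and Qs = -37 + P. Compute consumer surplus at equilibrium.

Consumer surplus = 484

Equilibrium: 206 - 2P = -37 + P gives P* = 81, Q* = 44.
Demand choke price (Qd = 0): P = 103.
CS = ½(103 − 81)(44) = 484.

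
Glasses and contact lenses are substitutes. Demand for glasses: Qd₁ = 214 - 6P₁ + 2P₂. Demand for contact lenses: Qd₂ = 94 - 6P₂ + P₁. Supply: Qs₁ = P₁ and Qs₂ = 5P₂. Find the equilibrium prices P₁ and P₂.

Market 1: 214 - 6P₁ + 2P₂ = P₁ → 7P₁ - 2P₂ = 214.
Market 2: 11P₂ - P₁ = 94.
Eliminating P₂: 11×(1) + 2×(2) gives 75P₁ = 2542, so P₁ = 2542/75.
Back-substitute into (2): P₂ = (94 + 1×2542/75) / 11 = 872/75.

P₁ = 2542/75, P₂ = 872/75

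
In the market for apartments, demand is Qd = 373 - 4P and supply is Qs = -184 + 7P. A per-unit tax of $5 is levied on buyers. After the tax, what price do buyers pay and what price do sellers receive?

Buyers pay 592/11, sellers receive 537/11

Pre-tax equilibrium: P* = 557/11, Q* = 1875/11.
Tax on buyers shifts demand to Qd = 373 − 4(P + 5) = 353 - 4P.
353 - 4P = -184 + 7P gives seller price Ps = 537/11; buyers pay Pb = 537/11 + 5 = 592/11.
New quantity: Q = 373 − 4(592/11) = 1735/11.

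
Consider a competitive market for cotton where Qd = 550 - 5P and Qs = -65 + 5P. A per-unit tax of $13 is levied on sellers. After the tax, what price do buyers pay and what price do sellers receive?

Buyers pay $68, sellers receive $55

Pre-tax equilibrium: P* = 61.5, Q* = 242.5.
Tax on sellers shifts supply to Qs = -65 + 5(P − 13) = -130 + 5P.
550 - 5P = -130 + 5P gives buyer price Pb = 68; sellers receive Ps = 68 − 13 = 55.
New quantity: Q = 550 − 5(68) = 210.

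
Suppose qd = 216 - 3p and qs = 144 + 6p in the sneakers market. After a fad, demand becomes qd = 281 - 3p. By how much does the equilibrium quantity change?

Δq = 130/3

Original equilibrium: p* = 8, q* = 192.
New equilibrium: 281 - 3p = 144 + 6p, so 137 = 9p and p' = 137/9; q' = 281 − 3(137/9) = 706/3.
Change in quantity: 706/3 − 192 = 130/3.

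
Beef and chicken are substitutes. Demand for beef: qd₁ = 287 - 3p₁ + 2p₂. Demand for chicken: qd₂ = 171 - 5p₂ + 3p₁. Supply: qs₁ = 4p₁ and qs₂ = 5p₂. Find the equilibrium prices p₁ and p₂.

Market 1: 287 - 3p₁ + 2p₂ = 4p₁ → 7p₁ - 2p₂ = 287.
Market 2: 10p₂ - 3p₁ = 171.
Eliminating p₂: 10×(1) + 2×(2) gives 64p₁ = 3212, so p₁ = 50.1875.
Back-substitute into (2): p₂ = (171 + 3×50.1875) / 10 = 32.15625.

p₁ = 50.1875, p₂ = 32.15625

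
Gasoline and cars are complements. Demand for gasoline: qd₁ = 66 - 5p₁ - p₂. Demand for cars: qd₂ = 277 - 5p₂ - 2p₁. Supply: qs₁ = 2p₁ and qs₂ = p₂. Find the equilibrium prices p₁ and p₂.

Market 1: 66 - 5p₁ - p₂ = 2p₁ → 7p₁ + p₂ = 66.
Market 2: 6p₂ + 2p₁ = 277.
Eliminating p₂: 6×(1) − 1×(2) gives 40p₁ = 119, so p₁ = 2.975.
Back-substitute into (2): p₂ = (277 − 2×2.975) / 6 = 45.175.

p₁ = 2.975, p₂ = 45.175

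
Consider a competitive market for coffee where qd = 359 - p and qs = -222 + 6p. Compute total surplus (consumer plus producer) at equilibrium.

Total surplus = 44436

Equilibrium: 359 - p = -222 + 6p gives p* = 83, q* = 276.
Demand choke price: p = 359; supply starts at p = 37.
CS = ½(359 − 83)(276) = 38088; PS = ½(83 − 37)(276) = 6348.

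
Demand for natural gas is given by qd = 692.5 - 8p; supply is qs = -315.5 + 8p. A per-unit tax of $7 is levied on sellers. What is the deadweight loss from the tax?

Pre-tax equilibrium: p* = 63, q* = 188.5.
Tax on sellers shifts supply to qs = -315.5 + 8(p − 7) = -371.5 + 8p.
692.5 - 8p = -371.5 + 8p gives buyer price pb = 66.5; sellers receive ps = 66.5 − 7 = 59.5.
New quantity: q = 692.5 − 8(66.5) = 160.5.
DWL = ½ × 7 × (188.5 − 160.5) = 98.

Deadweight loss = 98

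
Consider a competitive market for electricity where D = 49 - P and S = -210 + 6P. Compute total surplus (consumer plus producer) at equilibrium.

Total surplus = 84

Equilibrium: 49 - P = -210 + 6P gives P* = 37, Q* = 12.
Demand choke price: P = 49; supply starts at P = 35.
CS = ½(49 − 37)(12) = 72; PS = ½(37 − 35)(12) = 12.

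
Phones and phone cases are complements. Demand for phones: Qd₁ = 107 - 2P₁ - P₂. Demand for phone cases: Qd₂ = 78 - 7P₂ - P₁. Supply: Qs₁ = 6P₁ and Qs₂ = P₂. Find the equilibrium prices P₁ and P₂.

P₁ = 778/63, P₂ = 517/63

Market 1: 107 - 2P₁ - P₂ = 6P₁ → 8P₁ + P₂ = 107.
Market 2: 8P₂ + P₁ = 78.
Eliminating P₂: 8×(1) − 1×(2) gives 63P₁ = 778, so P₁ = 778/63.
Back-substitute into (2): P₂ = (78 − 1×778/63) / 8 = 517/63.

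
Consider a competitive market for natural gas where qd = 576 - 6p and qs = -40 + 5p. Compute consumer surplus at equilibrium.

Consumer surplus = 4800

Equilibrium: 576 - 6p = -40 + 5p gives p* = 56, q* = 240.
Demand choke price (qd = 0): p = 96.
CS = ½(96 − 56)(240) = 4800.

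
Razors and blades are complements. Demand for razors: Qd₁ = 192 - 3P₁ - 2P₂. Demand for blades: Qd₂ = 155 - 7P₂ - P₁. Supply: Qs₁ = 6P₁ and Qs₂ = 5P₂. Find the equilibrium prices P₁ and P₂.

P₁ = 997/53, P₂ = 1203/106

Market 1: 192 - 3P₁ - 2P₂ = 6P₁ → 9P₁ + 2P₂ = 192.
Market 2: 12P₂ + P₁ = 155.
Eliminating P₂: 12×(1) − 2×(2) gives 106P₁ = 1994, so P₁ = 997/53.
Back-substitute into (2): P₂ = (155 − 1×997/53) / 12 = 1203/106.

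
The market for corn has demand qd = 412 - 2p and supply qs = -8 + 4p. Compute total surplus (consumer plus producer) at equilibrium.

Equilibrium: 412 - 2p = -8 + 4p gives p* = 70, q* = 272.
Demand choke price: p = 206; supply starts at p = 2.
CS = ½(206 − 70)(272) = 18496; PS = ½(70 − 2)(272) = 9248.

Total surplus = 27744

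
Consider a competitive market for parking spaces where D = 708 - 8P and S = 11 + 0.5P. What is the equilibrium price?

Set D = S: 708 - 8P = 11 + 0.5P.
697 = 8.5P, so P* = 82.
Q* = 708 − 8(82) = 52.

P* = 82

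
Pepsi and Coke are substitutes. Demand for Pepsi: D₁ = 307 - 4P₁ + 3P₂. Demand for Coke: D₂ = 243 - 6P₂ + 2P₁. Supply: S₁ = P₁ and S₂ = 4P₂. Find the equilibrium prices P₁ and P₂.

Market 1: 307 - 4P₁ + 3P₂ = P₁ → 5P₁ - 3P₂ = 307.
Market 2: 10P₂ - 2P₁ = 243.
Eliminating P₂: 10×(1) + 3×(2) gives 44P₁ = 3799, so P₁ = 3799/44.
Back-substitute into (2): P₂ = (243 + 2×3799/44) / 10 = 1829/44.

P₁ = 3799/44, P₂ = 1829/44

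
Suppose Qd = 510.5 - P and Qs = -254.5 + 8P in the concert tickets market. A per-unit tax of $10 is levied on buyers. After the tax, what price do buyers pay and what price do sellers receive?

Buyers pay 845/9, sellers receive 755/9

Pre-tax equilibrium: P* = 85, Q* = 425.5.
Tax on buyers shifts demand to Qd = 510.5 − 1(P + 10) = 500.5 - P.
500.5 - P = -254.5 + 8P gives seller price Ps = 755/9; buyers pay Pb = 755/9 + 10 = 845/9.
New quantity: Q = 510.5 − 1(845/9) = 7499/18.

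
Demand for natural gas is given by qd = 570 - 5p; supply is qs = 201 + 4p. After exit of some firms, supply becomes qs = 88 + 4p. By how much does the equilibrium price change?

Original equilibrium: p* = 41, q* = 365.
New equilibrium: 570 - 5p = 88 + 4p, so 482 = 9p and p' = 482/9; q' = 570 − 5(482/9) = 2720/9.
Change in price: 482/9 − 41 = 113/9.

Δp = 113/9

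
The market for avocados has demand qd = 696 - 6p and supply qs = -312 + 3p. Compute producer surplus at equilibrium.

Equilibrium: 696 - 6p = -312 + 3p gives p* = 112, q* = 24.
Supply starts at p = 104 (where qs = 0).
PS = ½(112 − 104)(24) = 96.

Producer surplus = 96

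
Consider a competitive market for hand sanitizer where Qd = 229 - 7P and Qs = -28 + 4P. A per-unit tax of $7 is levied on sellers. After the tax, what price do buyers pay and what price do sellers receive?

Pre-tax equilibrium: P* = 257/11, Q* = 720/11.
Tax on sellers shifts supply to Qs = -28 + 4(P − 7) = -56 + 4P.
229 - 7P = -56 + 4P gives buyer price Pb = 285/11; sellers receive Ps = 285/11 − 7 = 208/11.
New quantity: Q = 229 − 7(285/11) = 524/11.

Buyers pay 285/11, sellers receive 208/11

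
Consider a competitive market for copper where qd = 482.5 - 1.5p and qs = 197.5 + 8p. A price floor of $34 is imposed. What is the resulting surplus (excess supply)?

Surplus = 38

Equilibrium price would be p* = 30, so the floor at 34 binds.
At p = 34: qd = 431.5, qs = 469.5.
Surplus = 469.5 − 431.5 = 38.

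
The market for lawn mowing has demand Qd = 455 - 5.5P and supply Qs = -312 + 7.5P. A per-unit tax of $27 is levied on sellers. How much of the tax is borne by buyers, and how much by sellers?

Pre-tax equilibrium: P* = 59, Q* = 130.5.
Tax on sellers shifts supply to Qs = -312 + 7.5(P − 27) = -514.5 + 7.5P.
455 - 5.5P = -514.5 + 7.5P gives buyer price Pb = 1939/26; sellers receive Ps = 1939/26 − 27 = 1237/26.
New quantity: Q = 455 − 5.5(1939/26) = 2331/52.
Buyer burden = 1939/26 − 59 = 405/26; seller burden = 59 − 1237/26 = 297/26.

Buyers bear 405/26, sellers bear 297/26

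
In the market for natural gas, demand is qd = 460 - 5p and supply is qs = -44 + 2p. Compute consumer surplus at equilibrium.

Equilibrium: 460 - 5p = -44 + 2p gives p* = 72, q* = 100.
Demand choke price (qd = 0): p = 92.
CS = ½(92 − 72)(100) = 1000.

Consumer surplus = 1000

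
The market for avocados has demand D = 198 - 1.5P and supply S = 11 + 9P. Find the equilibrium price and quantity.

Set D = S: 198 - 1.5P = 11 + 9P.
187 = 10.5P, so P* = 374/21.
Q* = 198 − 1.5(374/21) = 1199/7.

P* = 374/21, Q* = 1199/7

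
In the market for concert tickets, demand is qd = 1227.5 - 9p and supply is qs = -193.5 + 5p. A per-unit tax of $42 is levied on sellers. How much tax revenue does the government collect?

Pre-tax equilibrium: p* = 101.5, q* = 314.
Tax on sellers shifts supply to qs = -193.5 + 5(p − 42) = -403.5 + 5p.
1227.5 - 9p = -403.5 + 5p gives buyer price pb = 116.5; sellers receive ps = 116.5 − 42 = 74.5.
New quantity: q = 1227.5 − 9(116.5) = 179.
Revenue = 42 × 179 = 7518.

Tax revenue = 7518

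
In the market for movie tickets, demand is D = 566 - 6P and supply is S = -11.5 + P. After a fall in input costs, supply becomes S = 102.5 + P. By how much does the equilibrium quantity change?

Original equilibrium: P* = 82.5, Q* = 71.
New equilibrium: 566 - 6P = 102.5 + P, so 463.5 = 7P and P' = 927/14; Q' = 566 − 6(927/14) = 1181/7.
Change in quantity: 1181/7 − 71 = 684/7.

ΔQ = 684/7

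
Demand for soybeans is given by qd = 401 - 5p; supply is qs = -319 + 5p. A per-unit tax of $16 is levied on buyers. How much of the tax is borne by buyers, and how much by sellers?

Pre-tax equilibrium: p* = 72, q* = 41.
Tax on buyers shifts demand to qd = 401 − 5(p + 16) = 321 - 5p.
321 - 5p = -319 + 5p gives seller price ps = 64; buyers pay pb = 64 + 16 = 80.
New quantity: q = 401 − 5(80) = 1.
Buyer burden = 80 − 72 = 8; seller burden = 72 − 64 = 8.

Buyers bear $8, sellers bear $8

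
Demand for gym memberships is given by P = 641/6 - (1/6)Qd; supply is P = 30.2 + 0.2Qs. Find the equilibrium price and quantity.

Set the two price expressions equal: 641/6 - (1/6)Q = 30.2 + 0.2Q.
2299/30 = (11/30)Q, so Q* = 209.
P* = 641/6 − (1/6)(209) = 72.

P* = 72, Q* = 209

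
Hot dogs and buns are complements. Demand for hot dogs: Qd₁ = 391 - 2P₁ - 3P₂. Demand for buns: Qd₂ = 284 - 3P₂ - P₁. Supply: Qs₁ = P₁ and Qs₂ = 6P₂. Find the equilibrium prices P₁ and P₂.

P₁ = 111.125, P₂ = 461/24

Market 1: 391 - 2P₁ - 3P₂ = P₁ → 3P₁ + 3P₂ = 391.
Market 2: 9P₂ + P₁ = 284.
Eliminating P₂: 9×(1) − 3×(2) gives 24P₁ = 2667, so P₁ = 111.125.
Back-substitute into (2): P₂ = (284 − 1×111.125) / 9 = 461/24.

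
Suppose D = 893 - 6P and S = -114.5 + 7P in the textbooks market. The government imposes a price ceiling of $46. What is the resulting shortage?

Shortage = 409.5

Equilibrium price would be P* = 77.5, so the ceiling at 46 binds.
At P = 46: D = 893 − 6(46) = 617, S = -114.5 + 7(46) = 207.5.
Shortage = 617 − 207.5 = 409.5.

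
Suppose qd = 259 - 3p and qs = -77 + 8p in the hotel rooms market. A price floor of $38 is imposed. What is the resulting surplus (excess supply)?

Equilibrium price would be p* = 336/11, so the floor at 38 binds.
At p = 38: qd = 145, qs = 227.
Surplus = 227 − 145 = 82.

Surplus = 82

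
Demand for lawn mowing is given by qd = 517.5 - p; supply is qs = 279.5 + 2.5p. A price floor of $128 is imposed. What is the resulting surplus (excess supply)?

Surplus = 210

Equilibrium price would be p* = 68, so the floor at 128 binds.
At p = 128: qd = 389.5, qs = 599.5.
Surplus = 599.5 − 389.5 = 210.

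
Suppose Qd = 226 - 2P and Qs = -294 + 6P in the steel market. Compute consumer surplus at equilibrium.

Equilibrium: 226 - 2P = -294 + 6P gives P* = 65, Q* = 96.
Demand choke price (Qd = 0): P = 113.
CS = ½(113 − 65)(96) = 2304.

Consumer surplus = 2304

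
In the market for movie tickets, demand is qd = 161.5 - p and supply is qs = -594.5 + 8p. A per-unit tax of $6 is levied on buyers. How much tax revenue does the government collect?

Pre-tax equilibrium: p* = 84, q* = 77.5.
Tax on buyers shifts demand to qd = 161.5 − 1(p + 6) = 155.5 - p.
155.5 - p = -594.5 + 8p gives seller price ps = 250/3; buyers pay pb = 250/3 + 6 = 268/3.
New quantity: q = 161.5 − 1(268/3) = 433/6.
Revenue = 6 × 433/6 = 433.

Tax revenue = 433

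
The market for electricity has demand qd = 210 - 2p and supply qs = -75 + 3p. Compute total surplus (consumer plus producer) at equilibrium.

Total surplus = 3840

Equilibrium: 210 - 2p = -75 + 3p gives p* = 57, q* = 96.
Demand choke price: p = 105; supply starts at p = 25.
CS = ½(105 − 57)(96) = 2304; PS = ½(57 − 25)(96) = 1536.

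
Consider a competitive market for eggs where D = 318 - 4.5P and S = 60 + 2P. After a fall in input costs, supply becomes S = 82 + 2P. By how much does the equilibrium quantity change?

Original equilibrium: P* = 516/13, Q* = 1812/13.
New equilibrium: 318 - 4.5P = 82 + 2P, so 236 = 6.5P and P' = 472/13; Q' = 318 − 4.5(472/13) = 2010/13.
Change in quantity: 2010/13 − 1812/13 = 198/13.

ΔQ = 198/13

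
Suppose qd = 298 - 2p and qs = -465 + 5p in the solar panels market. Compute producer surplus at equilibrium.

Equilibrium: 298 - 2p = -465 + 5p gives p* = 109, q* = 80.
Supply starts at p = 93 (where qs = 0).
PS = ½(109 − 93)(80) = 640.

Producer surplus = 640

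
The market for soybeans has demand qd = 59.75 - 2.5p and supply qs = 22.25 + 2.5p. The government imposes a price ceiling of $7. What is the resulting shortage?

Equilibrium price would be p* = 7.5, so the ceiling at 7 binds.
At p = 7: qd = 59.75 − 2.5(7) = 42.25, qs = 22.25 + 2.5(7) = 39.75.
Shortage = 42.25 − 39.75 = 2.5.

Shortage = 2.5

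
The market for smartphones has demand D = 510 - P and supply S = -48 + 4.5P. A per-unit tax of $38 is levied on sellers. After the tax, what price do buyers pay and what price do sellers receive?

Buyers pay 1458/11, sellers receive 1040/11

Pre-tax equilibrium: P* = 1116/11, Q* = 4494/11.
Tax on sellers shifts supply to S = -48 + 4.5(P − 38) = -219 + 4.5P.
510 - P = -219 + 4.5P gives buyer price Pb = 1458/11; sellers receive Ps = 1458/11 − 38 = 1040/11.
New quantity: Q = 510 − 1(1458/11) = 4152/11.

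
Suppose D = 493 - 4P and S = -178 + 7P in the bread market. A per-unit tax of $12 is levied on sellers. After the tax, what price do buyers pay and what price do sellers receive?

Pre-tax equilibrium: P* = 61, Q* = 249.
Tax on sellers shifts supply to S = -178 + 7(P − 12) = -262 + 7P.
493 - 4P = -262 + 7P gives buyer price Pb = 755/11; sellers receive Ps = 755/11 − 12 = 623/11.
New quantity: Q = 493 − 4(755/11) = 2403/11.

Buyers pay 755/11, sellers receive 623/11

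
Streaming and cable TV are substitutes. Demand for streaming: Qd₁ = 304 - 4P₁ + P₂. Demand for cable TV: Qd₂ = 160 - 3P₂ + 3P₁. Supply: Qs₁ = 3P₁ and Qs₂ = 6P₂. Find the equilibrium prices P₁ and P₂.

P₁ = 724/15, P₂ = 508/15

Market 1: 304 - 4P₁ + P₂ = 3P₁ → 7P₁ - P₂ = 304.
Market 2: 9P₂ - 3P₁ = 160.
Eliminating P₂: 9×(1) + 1×(2) gives 60P₁ = 2896, so P₁ = 724/15.
Back-substitute into (2): P₂ = (160 + 3×724/15) / 9 = 508/15.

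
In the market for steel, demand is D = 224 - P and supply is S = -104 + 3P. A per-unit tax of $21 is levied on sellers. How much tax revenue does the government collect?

Tax revenue = 2651.25

Pre-tax equilibrium: P* = 82, Q* = 142.
Tax on sellers shifts supply to S = -104 + 3(P − 21) = -167 + 3P.
224 - P = -167 + 3P gives buyer price Pb = 97.75; sellers receive Ps = 97.75 − 21 = 76.75.
New quantity: Q = 224 − 1(97.75) = 126.25.
Revenue = 21 × 126.25 = 2651.25.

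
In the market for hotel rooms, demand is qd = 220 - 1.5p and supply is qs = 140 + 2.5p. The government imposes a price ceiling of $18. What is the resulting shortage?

Shortage = 8

Equilibrium price would be p* = 20, so the ceiling at 18 binds.
At p = 18: qd = 220 − 1.5(18) = 193, qs = 140 + 2.5(18) = 185.
Shortage = 193 − 185 = 8.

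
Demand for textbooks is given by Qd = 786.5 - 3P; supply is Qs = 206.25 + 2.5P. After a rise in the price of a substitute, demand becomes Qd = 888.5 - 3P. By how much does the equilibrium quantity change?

ΔQ = 510/11

Original equilibrium: P* = 105.5, Q* = 470.
New equilibrium: 888.5 - 3P = 206.25 + 2.5P, so 682.25 = 5.5P and P' = 2729/22; Q' = 888.5 − 3(2729/22) = 5680/11.
Change in quantity: 5680/11 − 470 = 510/11.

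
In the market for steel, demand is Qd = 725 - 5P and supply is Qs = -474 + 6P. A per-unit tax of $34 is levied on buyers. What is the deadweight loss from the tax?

Pre-tax equilibrium: P* = 109, Q* = 180.
Tax on buyers shifts demand to Qd = 725 − 5(P + 34) = 555 - 5P.
555 - 5P = -474 + 6P gives seller price Ps = 1029/11; buyers pay Pb = 1029/11 + 34 = 1403/11.
New quantity: Q = 725 − 5(1403/11) = 960/11.
DWL = ½ × 34 × (180 − 960/11) = 17340/11.

Deadweight loss = 17340/11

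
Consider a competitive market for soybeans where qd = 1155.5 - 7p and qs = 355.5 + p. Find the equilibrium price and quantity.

p* = 100, q* = 455.5

Set qd = qs: 1155.5 - 7p = 355.5 + p.
800 = 8p, so p* = 100.
q* = 1155.5 − 7(100) = 455.5.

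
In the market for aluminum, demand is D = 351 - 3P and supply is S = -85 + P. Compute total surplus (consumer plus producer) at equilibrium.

Total surplus = 384

Equilibrium: 351 - 3P = -85 + P gives P* = 109, Q* = 24.
Demand choke price: P = 117; supply starts at P = 85.
CS = ½(117 − 109)(24) = 96; PS = ½(109 − 85)(24) = 288.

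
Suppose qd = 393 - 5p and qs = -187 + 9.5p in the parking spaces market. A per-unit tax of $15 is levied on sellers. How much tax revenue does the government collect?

Tax revenue = 62580/29

Pre-tax equilibrium: p* = 40, q* = 193.
Tax on sellers shifts supply to qs = -187 + 9.5(p − 15) = -329.5 + 9.5p.
393 - 5p = -329.5 + 9.5p gives buyer price pb = 1445/29; sellers receive ps = 1445/29 − 15 = 1010/29.
New quantity: q = 393 − 5(1445/29) = 4172/29.
Revenue = 15 × 4172/29 = 62580/29.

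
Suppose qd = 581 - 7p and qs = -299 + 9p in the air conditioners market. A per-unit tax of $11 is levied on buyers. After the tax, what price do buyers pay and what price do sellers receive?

Buyers pay $61.1875, sellers receive $50.1875

Pre-tax equilibrium: p* = 55, q* = 196.
Tax on buyers shifts demand to qd = 581 − 7(p + 11) = 504 - 7p.
504 - 7p = -299 + 9p gives seller price ps = 50.1875; buyers pay pb = 50.1875 + 11 = 61.1875.
New quantity: q = 581 − 7(61.1875) = 152.6875.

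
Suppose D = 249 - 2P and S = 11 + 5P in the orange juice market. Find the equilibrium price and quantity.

Set D = S: 249 - 2P = 11 + 5P.
238 = 7P, so P* = 34.
Q* = 249 − 2(34) = 181.

P* = 34, Q* = 181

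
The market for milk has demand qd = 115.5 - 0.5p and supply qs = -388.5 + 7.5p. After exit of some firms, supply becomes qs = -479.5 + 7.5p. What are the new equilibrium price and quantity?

p' = 74.375, q' = 78.3125

Original equilibrium: p* = 63, q* = 84.
New equilibrium: 115.5 - 0.5p = -479.5 + 7.5p, so 595 = 8p and p' = 74.375; q' = 115.5 − 0.5(74.375) = 78.3125.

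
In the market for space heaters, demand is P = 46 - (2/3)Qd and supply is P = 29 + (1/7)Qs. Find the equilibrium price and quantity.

P* = 32, Q* = 21

Set the two price expressions equal: 46 - (2/3)Q = 29 + (1/7)Q.
17 = (17/21)Q, so Q* = 21.
P* = 46 − (2/3)(21) = 32.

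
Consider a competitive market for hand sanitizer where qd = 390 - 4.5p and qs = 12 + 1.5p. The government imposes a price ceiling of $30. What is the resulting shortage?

Equilibrium price would be p* = 63, so the ceiling at 30 binds.
At p = 30: qd = 390 − 4.5(30) = 255, qs = 12 + 1.5(30) = 57.
Shortage = 255 − 57 = 198.

Shortage = 198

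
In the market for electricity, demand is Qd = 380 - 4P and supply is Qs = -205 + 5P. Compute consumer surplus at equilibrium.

Equilibrium: 380 - 4P = -205 + 5P gives P* = 65, Q* = 120.
Demand choke price (Qd = 0): P = 95.
CS = ½(95 − 65)(120) = 1800.

Consumer surplus = 1800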